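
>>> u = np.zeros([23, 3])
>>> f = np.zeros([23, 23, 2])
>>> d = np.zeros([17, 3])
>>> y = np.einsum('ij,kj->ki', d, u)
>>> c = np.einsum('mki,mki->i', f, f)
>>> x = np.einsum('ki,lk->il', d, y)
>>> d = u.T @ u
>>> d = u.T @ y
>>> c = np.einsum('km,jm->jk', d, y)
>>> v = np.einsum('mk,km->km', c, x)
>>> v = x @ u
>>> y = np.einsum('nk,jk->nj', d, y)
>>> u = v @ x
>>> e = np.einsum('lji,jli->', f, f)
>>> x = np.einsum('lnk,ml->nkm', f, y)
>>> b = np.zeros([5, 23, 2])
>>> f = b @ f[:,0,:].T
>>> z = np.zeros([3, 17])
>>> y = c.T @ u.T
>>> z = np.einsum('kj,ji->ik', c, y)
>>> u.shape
(3, 23)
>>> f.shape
(5, 23, 23)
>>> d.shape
(3, 17)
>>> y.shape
(3, 3)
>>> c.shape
(23, 3)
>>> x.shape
(23, 2, 3)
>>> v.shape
(3, 3)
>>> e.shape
()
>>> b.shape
(5, 23, 2)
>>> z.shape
(3, 23)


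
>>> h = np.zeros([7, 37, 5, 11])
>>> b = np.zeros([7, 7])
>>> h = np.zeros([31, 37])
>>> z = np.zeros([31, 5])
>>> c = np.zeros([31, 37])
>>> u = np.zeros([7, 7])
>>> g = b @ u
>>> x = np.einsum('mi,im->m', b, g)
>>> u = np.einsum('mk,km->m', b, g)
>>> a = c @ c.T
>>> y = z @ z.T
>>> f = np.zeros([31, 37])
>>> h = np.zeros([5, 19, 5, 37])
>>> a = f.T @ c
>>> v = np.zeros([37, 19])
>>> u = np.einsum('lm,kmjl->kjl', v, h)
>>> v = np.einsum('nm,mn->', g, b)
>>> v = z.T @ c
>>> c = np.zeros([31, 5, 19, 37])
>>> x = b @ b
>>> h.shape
(5, 19, 5, 37)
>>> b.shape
(7, 7)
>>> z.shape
(31, 5)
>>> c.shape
(31, 5, 19, 37)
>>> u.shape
(5, 5, 37)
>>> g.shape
(7, 7)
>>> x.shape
(7, 7)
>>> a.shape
(37, 37)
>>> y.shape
(31, 31)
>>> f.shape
(31, 37)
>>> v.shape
(5, 37)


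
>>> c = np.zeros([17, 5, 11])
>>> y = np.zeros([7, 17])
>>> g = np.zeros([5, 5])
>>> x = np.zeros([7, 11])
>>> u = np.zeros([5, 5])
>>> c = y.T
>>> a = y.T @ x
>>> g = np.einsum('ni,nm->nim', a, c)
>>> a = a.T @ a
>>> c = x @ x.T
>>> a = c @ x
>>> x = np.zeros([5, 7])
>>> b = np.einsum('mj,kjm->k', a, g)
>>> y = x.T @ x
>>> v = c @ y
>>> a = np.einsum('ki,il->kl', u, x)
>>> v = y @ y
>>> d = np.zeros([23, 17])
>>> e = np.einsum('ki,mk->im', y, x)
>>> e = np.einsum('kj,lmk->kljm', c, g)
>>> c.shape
(7, 7)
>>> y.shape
(7, 7)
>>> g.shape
(17, 11, 7)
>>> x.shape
(5, 7)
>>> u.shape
(5, 5)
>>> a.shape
(5, 7)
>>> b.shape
(17,)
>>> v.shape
(7, 7)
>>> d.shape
(23, 17)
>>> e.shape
(7, 17, 7, 11)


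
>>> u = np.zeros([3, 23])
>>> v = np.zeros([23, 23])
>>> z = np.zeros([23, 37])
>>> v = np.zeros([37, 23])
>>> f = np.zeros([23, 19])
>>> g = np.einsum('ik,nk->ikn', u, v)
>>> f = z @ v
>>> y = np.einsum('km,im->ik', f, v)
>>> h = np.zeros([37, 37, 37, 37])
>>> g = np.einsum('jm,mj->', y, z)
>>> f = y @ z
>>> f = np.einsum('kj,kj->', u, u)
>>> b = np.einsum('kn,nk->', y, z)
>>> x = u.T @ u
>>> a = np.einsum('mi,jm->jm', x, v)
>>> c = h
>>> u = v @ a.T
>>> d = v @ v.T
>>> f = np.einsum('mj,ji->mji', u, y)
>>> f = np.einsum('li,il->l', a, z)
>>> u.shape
(37, 37)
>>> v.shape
(37, 23)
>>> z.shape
(23, 37)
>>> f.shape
(37,)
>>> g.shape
()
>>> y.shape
(37, 23)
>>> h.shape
(37, 37, 37, 37)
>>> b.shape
()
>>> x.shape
(23, 23)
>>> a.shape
(37, 23)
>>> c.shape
(37, 37, 37, 37)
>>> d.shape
(37, 37)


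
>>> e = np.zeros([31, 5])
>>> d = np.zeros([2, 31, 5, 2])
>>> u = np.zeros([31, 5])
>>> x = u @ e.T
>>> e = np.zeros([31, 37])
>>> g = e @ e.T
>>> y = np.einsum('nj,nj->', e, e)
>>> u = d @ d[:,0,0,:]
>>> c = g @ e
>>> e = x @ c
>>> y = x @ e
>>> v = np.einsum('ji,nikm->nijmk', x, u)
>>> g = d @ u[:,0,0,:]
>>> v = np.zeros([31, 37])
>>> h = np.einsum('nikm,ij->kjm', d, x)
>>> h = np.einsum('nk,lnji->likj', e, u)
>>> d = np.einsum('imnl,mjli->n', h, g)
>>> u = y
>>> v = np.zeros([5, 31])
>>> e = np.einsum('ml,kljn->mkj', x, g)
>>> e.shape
(31, 2, 5)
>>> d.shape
(37,)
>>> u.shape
(31, 37)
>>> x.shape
(31, 31)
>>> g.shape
(2, 31, 5, 2)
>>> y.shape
(31, 37)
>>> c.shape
(31, 37)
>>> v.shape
(5, 31)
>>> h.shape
(2, 2, 37, 5)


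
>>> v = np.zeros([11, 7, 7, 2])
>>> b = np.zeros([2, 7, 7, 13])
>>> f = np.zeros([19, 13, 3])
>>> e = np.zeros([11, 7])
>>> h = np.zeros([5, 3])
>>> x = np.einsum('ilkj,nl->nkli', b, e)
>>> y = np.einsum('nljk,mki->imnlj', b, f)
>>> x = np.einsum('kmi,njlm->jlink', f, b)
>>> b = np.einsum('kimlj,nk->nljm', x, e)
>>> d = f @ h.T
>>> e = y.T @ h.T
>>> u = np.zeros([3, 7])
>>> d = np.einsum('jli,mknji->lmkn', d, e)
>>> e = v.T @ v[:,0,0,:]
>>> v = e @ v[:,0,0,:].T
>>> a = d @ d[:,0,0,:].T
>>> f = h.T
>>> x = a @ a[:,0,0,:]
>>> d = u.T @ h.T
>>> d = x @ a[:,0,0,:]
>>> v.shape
(2, 7, 7, 11)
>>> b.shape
(11, 2, 19, 3)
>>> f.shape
(3, 5)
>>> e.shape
(2, 7, 7, 2)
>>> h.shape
(5, 3)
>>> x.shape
(13, 7, 7, 13)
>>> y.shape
(3, 19, 2, 7, 7)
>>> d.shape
(13, 7, 7, 13)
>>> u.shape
(3, 7)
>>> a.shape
(13, 7, 7, 13)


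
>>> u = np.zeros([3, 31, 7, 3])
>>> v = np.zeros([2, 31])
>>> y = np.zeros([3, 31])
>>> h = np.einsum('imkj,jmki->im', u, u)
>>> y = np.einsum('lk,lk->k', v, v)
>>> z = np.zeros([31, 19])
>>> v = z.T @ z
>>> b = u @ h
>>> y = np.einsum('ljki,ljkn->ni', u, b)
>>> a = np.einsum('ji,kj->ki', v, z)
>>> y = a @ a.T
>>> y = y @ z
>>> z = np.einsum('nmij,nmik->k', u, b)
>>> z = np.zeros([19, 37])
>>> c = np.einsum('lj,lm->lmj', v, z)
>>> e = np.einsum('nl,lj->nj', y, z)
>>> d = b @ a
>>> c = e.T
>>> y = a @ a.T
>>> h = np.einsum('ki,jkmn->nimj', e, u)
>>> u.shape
(3, 31, 7, 3)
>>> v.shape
(19, 19)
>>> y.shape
(31, 31)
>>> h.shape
(3, 37, 7, 3)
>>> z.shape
(19, 37)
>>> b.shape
(3, 31, 7, 31)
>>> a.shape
(31, 19)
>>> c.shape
(37, 31)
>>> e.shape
(31, 37)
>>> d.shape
(3, 31, 7, 19)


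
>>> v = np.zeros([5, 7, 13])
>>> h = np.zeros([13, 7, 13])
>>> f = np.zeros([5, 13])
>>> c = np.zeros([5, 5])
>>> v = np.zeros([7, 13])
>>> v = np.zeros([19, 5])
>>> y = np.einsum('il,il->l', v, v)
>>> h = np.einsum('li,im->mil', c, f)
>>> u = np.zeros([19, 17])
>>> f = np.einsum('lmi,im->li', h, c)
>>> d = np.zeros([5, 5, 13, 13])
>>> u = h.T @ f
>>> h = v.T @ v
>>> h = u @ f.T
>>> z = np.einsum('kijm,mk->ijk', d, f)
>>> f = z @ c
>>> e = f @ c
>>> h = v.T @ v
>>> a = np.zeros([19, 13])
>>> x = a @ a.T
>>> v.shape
(19, 5)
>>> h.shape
(5, 5)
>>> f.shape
(5, 13, 5)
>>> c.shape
(5, 5)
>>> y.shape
(5,)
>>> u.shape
(5, 5, 5)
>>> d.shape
(5, 5, 13, 13)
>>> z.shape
(5, 13, 5)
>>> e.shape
(5, 13, 5)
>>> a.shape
(19, 13)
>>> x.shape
(19, 19)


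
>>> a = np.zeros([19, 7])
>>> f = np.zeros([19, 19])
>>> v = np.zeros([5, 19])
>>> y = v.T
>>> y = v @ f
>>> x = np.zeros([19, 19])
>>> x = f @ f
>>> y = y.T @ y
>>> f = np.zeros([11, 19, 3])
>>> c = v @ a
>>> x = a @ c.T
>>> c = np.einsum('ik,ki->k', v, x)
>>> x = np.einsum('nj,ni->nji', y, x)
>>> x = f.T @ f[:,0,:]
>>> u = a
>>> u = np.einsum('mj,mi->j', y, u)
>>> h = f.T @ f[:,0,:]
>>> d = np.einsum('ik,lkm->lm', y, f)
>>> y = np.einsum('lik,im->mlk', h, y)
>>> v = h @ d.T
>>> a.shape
(19, 7)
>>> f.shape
(11, 19, 3)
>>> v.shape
(3, 19, 11)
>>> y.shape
(19, 3, 3)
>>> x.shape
(3, 19, 3)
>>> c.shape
(19,)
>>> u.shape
(19,)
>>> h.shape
(3, 19, 3)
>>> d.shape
(11, 3)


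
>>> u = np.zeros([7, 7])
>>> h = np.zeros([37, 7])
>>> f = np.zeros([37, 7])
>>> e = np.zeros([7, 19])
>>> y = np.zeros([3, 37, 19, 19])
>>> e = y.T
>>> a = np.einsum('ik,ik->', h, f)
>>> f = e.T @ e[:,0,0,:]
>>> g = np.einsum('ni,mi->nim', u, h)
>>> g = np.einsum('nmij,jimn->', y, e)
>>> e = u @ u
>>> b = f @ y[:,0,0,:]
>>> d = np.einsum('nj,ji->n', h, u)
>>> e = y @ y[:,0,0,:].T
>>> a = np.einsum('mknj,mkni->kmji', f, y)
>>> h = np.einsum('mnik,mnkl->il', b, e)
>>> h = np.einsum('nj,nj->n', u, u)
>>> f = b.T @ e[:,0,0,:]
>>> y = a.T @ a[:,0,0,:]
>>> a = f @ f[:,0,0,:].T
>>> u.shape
(7, 7)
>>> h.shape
(7,)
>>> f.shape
(19, 19, 37, 3)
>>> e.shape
(3, 37, 19, 3)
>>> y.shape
(19, 3, 3, 19)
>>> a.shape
(19, 19, 37, 19)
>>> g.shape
()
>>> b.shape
(3, 37, 19, 19)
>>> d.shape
(37,)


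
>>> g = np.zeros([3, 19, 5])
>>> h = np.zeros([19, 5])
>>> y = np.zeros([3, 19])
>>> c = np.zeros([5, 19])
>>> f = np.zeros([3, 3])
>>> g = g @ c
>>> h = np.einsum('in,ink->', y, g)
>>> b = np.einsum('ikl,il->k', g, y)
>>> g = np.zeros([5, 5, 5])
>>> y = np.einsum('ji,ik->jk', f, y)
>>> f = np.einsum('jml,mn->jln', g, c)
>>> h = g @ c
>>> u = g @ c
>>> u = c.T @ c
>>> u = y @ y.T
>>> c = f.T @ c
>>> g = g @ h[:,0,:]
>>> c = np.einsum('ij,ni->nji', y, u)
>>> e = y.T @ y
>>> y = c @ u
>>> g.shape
(5, 5, 19)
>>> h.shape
(5, 5, 19)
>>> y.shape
(3, 19, 3)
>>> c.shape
(3, 19, 3)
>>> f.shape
(5, 5, 19)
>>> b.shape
(19,)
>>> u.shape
(3, 3)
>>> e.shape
(19, 19)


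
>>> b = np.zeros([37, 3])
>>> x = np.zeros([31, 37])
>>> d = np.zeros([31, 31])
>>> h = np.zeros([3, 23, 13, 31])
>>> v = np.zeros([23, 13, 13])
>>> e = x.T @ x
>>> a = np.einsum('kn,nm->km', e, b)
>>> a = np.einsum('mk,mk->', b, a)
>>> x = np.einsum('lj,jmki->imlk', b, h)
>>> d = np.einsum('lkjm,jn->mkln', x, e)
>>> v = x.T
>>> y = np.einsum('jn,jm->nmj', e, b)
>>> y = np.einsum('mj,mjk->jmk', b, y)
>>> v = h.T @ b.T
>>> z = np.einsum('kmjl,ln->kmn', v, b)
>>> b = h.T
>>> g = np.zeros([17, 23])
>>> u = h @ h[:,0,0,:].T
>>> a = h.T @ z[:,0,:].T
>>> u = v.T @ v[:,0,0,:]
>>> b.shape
(31, 13, 23, 3)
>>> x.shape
(31, 23, 37, 13)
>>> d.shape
(13, 23, 31, 37)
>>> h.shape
(3, 23, 13, 31)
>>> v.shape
(31, 13, 23, 37)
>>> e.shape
(37, 37)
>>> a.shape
(31, 13, 23, 31)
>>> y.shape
(3, 37, 37)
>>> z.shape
(31, 13, 3)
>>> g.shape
(17, 23)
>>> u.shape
(37, 23, 13, 37)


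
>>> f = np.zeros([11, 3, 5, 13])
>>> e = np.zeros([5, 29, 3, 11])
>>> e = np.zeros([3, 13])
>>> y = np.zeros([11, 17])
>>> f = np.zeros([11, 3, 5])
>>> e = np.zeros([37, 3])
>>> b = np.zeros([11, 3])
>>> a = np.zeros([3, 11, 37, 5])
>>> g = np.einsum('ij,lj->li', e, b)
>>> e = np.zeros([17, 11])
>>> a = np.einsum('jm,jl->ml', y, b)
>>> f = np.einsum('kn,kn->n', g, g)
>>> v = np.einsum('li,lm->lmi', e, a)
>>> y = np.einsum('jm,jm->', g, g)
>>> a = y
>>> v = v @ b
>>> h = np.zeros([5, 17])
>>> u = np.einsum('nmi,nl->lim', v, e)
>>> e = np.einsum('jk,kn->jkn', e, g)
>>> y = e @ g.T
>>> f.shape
(37,)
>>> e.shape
(17, 11, 37)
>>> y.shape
(17, 11, 11)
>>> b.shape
(11, 3)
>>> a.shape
()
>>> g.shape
(11, 37)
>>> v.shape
(17, 3, 3)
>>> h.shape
(5, 17)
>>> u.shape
(11, 3, 3)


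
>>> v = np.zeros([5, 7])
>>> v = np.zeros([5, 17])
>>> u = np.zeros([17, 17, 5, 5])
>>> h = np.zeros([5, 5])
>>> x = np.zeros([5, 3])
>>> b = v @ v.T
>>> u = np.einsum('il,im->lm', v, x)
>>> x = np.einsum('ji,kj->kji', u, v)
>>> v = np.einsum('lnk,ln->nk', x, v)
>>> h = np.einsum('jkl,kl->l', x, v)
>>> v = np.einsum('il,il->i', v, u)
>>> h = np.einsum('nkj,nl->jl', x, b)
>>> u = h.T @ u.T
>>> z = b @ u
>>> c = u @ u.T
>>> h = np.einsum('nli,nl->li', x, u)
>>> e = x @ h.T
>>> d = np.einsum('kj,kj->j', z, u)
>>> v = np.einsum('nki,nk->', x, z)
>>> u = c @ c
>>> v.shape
()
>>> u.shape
(5, 5)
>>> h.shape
(17, 3)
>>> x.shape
(5, 17, 3)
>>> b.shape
(5, 5)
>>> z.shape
(5, 17)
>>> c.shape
(5, 5)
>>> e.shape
(5, 17, 17)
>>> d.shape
(17,)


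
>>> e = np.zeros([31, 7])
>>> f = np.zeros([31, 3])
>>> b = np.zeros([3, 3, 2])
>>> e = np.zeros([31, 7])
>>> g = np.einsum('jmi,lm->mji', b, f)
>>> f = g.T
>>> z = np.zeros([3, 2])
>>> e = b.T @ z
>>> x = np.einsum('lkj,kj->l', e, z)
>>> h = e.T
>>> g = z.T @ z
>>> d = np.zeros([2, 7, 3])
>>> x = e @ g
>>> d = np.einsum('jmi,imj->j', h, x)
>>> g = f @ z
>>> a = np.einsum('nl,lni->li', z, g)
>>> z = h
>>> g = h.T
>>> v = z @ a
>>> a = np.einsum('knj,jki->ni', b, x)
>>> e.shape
(2, 3, 2)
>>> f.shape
(2, 3, 3)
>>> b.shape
(3, 3, 2)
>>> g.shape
(2, 3, 2)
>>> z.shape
(2, 3, 2)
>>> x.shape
(2, 3, 2)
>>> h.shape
(2, 3, 2)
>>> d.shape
(2,)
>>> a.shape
(3, 2)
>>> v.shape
(2, 3, 2)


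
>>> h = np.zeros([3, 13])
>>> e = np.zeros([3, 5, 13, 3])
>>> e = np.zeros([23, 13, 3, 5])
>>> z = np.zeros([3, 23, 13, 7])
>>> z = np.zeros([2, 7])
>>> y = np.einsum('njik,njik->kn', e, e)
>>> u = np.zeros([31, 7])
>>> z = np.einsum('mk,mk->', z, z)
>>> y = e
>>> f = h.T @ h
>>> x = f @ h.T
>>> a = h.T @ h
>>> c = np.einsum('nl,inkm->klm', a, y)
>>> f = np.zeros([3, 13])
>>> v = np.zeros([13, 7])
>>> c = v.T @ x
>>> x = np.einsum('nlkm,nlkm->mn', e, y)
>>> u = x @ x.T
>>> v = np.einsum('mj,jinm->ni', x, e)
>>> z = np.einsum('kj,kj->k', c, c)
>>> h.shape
(3, 13)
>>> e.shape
(23, 13, 3, 5)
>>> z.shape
(7,)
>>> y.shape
(23, 13, 3, 5)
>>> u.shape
(5, 5)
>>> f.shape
(3, 13)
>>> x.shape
(5, 23)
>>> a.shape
(13, 13)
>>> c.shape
(7, 3)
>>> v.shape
(3, 13)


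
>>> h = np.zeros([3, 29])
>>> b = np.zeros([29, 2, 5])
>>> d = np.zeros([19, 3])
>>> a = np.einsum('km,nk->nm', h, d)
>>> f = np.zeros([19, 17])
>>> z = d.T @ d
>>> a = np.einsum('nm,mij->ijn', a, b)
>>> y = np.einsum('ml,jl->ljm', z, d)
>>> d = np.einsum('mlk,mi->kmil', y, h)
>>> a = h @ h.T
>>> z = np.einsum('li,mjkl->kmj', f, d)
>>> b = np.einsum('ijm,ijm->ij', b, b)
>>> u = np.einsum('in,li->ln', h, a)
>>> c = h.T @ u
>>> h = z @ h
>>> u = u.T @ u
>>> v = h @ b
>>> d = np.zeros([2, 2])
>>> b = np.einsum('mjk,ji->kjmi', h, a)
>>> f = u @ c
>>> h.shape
(29, 3, 29)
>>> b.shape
(29, 3, 29, 3)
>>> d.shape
(2, 2)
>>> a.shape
(3, 3)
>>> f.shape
(29, 29)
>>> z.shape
(29, 3, 3)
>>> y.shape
(3, 19, 3)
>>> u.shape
(29, 29)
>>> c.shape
(29, 29)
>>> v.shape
(29, 3, 2)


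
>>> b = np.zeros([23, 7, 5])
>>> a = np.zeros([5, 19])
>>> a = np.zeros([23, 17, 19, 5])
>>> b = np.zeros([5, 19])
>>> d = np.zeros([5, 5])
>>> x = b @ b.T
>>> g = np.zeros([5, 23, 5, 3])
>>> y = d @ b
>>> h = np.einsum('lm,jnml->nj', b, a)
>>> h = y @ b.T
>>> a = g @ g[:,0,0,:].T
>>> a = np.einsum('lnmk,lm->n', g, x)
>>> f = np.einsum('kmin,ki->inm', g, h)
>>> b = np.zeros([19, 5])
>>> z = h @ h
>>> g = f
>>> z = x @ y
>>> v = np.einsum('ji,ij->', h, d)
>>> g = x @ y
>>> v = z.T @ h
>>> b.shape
(19, 5)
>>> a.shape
(23,)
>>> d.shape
(5, 5)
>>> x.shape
(5, 5)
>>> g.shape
(5, 19)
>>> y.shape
(5, 19)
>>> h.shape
(5, 5)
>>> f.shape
(5, 3, 23)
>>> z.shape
(5, 19)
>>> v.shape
(19, 5)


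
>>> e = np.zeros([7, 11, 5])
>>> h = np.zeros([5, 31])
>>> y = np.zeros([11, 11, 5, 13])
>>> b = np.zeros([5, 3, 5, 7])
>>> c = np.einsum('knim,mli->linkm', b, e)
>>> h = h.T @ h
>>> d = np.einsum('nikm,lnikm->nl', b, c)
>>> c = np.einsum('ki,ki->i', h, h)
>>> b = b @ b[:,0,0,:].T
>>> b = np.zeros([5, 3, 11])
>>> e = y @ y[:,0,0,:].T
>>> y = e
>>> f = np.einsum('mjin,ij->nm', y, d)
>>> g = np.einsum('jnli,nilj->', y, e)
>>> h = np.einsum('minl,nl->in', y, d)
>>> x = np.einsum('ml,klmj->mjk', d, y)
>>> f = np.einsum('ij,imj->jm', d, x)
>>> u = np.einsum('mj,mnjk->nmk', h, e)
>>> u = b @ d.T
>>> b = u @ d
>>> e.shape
(11, 11, 5, 11)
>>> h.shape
(11, 5)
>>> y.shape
(11, 11, 5, 11)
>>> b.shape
(5, 3, 11)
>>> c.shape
(31,)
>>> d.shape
(5, 11)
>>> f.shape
(11, 11)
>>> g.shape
()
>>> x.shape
(5, 11, 11)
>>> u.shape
(5, 3, 5)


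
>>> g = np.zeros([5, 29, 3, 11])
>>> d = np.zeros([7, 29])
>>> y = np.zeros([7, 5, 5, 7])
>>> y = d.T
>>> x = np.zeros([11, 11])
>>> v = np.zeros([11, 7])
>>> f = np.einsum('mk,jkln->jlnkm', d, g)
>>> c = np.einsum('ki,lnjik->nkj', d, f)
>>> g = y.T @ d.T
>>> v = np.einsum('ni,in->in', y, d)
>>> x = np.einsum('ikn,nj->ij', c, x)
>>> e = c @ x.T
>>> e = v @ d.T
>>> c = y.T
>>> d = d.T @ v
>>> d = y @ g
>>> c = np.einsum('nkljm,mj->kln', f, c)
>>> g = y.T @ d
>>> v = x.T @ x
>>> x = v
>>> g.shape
(7, 7)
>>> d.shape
(29, 7)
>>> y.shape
(29, 7)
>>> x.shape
(11, 11)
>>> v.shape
(11, 11)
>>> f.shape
(5, 3, 11, 29, 7)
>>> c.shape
(3, 11, 5)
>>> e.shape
(7, 7)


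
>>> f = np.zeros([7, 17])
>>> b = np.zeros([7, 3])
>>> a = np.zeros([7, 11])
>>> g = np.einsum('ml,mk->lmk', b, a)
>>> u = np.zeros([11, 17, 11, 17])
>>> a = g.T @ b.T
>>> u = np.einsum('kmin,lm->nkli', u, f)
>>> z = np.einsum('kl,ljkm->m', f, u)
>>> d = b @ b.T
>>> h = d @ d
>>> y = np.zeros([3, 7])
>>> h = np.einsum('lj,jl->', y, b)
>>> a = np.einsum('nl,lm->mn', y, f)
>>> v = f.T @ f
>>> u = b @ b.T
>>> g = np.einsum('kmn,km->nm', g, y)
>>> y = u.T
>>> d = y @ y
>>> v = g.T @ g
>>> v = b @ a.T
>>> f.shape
(7, 17)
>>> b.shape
(7, 3)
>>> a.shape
(17, 3)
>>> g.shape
(11, 7)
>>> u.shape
(7, 7)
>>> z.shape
(11,)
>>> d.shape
(7, 7)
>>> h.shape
()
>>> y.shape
(7, 7)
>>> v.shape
(7, 17)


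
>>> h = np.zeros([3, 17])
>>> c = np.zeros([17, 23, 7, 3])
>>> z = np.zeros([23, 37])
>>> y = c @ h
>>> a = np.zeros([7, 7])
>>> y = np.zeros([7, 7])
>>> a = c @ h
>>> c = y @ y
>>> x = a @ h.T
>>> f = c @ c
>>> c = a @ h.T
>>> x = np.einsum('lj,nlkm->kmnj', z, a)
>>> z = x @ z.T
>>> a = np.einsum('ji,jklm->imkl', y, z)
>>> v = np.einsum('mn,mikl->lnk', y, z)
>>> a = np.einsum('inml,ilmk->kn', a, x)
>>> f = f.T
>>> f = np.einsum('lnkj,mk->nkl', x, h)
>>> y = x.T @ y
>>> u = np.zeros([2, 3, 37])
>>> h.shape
(3, 17)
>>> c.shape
(17, 23, 7, 3)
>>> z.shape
(7, 17, 17, 23)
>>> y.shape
(37, 17, 17, 7)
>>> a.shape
(37, 23)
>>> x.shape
(7, 17, 17, 37)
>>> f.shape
(17, 17, 7)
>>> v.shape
(23, 7, 17)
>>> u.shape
(2, 3, 37)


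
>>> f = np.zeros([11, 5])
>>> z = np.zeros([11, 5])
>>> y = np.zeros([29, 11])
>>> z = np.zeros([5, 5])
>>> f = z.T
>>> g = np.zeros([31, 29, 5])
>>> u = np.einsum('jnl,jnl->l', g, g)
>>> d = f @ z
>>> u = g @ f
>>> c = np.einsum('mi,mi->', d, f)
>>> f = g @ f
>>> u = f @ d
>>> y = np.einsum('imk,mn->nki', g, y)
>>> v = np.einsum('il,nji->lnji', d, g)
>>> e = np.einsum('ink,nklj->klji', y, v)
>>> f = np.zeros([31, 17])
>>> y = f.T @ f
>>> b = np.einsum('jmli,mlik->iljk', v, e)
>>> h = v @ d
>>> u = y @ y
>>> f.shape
(31, 17)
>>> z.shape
(5, 5)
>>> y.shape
(17, 17)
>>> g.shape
(31, 29, 5)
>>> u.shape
(17, 17)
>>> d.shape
(5, 5)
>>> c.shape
()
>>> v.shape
(5, 31, 29, 5)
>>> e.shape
(31, 29, 5, 11)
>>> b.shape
(5, 29, 5, 11)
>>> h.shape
(5, 31, 29, 5)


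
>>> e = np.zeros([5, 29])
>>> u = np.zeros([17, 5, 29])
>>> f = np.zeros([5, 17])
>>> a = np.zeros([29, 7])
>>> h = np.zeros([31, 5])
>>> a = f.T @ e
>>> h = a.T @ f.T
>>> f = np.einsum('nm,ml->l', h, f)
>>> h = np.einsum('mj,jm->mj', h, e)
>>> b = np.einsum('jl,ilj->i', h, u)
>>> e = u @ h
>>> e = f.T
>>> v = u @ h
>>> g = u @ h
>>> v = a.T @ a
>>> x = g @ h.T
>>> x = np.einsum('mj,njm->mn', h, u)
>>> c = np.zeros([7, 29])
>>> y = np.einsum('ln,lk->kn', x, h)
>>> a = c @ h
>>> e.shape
(17,)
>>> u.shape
(17, 5, 29)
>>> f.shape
(17,)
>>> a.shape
(7, 5)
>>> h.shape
(29, 5)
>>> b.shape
(17,)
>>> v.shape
(29, 29)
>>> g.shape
(17, 5, 5)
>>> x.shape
(29, 17)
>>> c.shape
(7, 29)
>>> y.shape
(5, 17)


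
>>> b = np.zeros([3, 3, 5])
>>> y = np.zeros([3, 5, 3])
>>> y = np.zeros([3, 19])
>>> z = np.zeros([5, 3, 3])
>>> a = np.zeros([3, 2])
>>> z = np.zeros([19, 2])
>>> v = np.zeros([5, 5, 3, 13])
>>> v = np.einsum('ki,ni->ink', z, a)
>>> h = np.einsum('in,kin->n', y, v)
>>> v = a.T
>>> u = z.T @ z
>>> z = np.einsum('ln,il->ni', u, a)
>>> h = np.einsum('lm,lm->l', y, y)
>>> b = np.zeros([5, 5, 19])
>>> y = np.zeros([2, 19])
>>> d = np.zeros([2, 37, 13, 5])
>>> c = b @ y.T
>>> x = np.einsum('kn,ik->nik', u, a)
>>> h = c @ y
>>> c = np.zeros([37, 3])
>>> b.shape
(5, 5, 19)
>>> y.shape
(2, 19)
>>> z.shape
(2, 3)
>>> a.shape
(3, 2)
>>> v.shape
(2, 3)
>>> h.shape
(5, 5, 19)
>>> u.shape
(2, 2)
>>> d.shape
(2, 37, 13, 5)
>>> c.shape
(37, 3)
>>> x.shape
(2, 3, 2)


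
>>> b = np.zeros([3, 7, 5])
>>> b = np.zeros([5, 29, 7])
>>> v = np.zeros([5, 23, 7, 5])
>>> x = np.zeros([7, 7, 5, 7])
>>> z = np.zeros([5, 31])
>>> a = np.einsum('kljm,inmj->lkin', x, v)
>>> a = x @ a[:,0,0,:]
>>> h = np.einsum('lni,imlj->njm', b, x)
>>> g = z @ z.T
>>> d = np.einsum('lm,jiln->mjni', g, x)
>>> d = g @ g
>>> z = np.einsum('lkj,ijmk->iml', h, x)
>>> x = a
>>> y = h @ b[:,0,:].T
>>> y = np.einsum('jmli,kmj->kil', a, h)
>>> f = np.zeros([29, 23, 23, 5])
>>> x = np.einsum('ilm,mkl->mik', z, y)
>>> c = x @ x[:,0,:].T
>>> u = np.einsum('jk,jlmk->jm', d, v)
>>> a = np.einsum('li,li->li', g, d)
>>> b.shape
(5, 29, 7)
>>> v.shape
(5, 23, 7, 5)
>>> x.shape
(29, 7, 23)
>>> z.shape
(7, 5, 29)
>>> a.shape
(5, 5)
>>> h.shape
(29, 7, 7)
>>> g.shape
(5, 5)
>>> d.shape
(5, 5)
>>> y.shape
(29, 23, 5)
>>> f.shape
(29, 23, 23, 5)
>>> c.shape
(29, 7, 29)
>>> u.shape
(5, 7)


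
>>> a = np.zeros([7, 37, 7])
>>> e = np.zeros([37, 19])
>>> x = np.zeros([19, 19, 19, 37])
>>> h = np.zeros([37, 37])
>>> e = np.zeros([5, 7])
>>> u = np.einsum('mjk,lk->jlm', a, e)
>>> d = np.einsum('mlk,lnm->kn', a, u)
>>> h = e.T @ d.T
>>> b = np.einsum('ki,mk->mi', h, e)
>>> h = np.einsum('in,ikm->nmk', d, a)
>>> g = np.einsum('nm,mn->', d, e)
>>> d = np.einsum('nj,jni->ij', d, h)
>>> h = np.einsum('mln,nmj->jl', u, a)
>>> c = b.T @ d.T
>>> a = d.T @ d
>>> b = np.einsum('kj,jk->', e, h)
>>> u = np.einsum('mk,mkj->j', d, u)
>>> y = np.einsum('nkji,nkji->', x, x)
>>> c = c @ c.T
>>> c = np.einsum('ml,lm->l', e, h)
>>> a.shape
(5, 5)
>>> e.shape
(5, 7)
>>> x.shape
(19, 19, 19, 37)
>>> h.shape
(7, 5)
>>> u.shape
(7,)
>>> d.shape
(37, 5)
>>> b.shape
()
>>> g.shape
()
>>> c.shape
(7,)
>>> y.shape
()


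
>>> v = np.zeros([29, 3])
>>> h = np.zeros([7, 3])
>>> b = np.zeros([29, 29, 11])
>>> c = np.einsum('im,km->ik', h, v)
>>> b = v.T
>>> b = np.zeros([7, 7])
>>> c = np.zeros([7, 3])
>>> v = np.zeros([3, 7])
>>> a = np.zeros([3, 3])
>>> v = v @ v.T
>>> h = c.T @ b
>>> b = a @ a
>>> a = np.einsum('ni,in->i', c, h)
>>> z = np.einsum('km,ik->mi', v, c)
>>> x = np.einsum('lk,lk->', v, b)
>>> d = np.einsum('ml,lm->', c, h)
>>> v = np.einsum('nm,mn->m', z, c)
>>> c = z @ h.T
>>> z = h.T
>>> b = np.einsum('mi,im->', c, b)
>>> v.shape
(7,)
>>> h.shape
(3, 7)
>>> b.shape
()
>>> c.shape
(3, 3)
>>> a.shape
(3,)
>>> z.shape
(7, 3)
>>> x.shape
()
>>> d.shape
()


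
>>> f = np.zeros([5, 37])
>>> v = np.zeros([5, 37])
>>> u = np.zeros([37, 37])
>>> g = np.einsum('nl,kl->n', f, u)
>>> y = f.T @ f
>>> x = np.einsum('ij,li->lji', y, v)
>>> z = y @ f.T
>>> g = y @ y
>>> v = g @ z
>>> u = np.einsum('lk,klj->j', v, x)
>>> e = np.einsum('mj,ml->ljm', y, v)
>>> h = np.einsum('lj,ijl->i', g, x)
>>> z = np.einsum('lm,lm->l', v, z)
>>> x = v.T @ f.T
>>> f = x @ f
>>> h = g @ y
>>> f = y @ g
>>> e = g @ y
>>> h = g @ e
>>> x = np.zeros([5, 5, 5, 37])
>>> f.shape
(37, 37)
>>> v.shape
(37, 5)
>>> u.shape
(37,)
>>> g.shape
(37, 37)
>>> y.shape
(37, 37)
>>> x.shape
(5, 5, 5, 37)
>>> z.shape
(37,)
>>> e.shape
(37, 37)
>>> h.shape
(37, 37)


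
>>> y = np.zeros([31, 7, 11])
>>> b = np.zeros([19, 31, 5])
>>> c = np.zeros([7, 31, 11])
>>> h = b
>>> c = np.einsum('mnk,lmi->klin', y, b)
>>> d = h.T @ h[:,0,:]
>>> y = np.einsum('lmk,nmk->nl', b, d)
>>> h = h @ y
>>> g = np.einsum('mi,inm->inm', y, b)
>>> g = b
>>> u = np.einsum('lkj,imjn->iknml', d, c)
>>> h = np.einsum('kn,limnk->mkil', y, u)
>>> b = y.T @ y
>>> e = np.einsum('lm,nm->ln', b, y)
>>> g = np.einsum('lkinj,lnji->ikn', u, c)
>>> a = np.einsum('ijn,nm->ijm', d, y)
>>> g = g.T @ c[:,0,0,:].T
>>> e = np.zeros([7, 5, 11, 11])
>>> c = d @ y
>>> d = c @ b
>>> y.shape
(5, 19)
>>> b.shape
(19, 19)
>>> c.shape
(5, 31, 19)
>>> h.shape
(7, 5, 31, 11)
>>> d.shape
(5, 31, 19)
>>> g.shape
(19, 31, 11)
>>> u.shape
(11, 31, 7, 19, 5)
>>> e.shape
(7, 5, 11, 11)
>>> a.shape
(5, 31, 19)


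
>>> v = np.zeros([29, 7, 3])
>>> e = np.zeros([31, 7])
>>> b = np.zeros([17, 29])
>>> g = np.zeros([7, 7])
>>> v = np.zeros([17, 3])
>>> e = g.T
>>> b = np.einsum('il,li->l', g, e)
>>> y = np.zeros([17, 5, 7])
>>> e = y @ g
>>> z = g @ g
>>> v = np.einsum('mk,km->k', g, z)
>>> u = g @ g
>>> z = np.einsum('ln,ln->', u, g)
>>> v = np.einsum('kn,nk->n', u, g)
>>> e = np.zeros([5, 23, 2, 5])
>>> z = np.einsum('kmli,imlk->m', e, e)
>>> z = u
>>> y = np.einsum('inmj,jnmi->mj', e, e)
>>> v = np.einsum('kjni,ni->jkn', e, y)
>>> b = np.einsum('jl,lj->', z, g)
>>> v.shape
(23, 5, 2)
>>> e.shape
(5, 23, 2, 5)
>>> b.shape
()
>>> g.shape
(7, 7)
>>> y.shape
(2, 5)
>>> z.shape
(7, 7)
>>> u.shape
(7, 7)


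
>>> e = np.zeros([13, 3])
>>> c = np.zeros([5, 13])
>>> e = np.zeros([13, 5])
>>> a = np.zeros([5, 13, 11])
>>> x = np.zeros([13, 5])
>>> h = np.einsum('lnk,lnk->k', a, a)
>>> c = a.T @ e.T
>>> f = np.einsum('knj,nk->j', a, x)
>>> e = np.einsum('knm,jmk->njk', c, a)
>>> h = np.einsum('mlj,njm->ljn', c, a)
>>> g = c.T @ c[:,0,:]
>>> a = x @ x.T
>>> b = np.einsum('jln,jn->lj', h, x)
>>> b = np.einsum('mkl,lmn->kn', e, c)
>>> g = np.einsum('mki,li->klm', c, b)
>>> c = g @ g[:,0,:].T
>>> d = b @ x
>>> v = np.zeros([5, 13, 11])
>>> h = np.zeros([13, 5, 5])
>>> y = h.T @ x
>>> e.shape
(13, 5, 11)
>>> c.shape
(13, 5, 13)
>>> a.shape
(13, 13)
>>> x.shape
(13, 5)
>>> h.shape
(13, 5, 5)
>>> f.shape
(11,)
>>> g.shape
(13, 5, 11)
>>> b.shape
(5, 13)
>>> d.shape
(5, 5)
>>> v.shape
(5, 13, 11)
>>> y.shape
(5, 5, 5)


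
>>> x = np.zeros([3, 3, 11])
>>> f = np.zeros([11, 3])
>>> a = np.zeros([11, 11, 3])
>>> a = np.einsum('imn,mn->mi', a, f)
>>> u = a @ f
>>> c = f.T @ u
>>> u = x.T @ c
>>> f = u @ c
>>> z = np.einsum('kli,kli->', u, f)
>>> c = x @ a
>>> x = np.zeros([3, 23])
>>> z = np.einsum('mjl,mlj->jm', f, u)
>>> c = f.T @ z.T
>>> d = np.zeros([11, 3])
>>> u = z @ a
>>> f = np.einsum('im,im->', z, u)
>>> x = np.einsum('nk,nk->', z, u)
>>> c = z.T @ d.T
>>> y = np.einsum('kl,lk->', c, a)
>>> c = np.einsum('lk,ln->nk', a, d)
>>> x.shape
()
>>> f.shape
()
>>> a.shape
(11, 11)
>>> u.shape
(3, 11)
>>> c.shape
(3, 11)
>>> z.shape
(3, 11)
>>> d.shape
(11, 3)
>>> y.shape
()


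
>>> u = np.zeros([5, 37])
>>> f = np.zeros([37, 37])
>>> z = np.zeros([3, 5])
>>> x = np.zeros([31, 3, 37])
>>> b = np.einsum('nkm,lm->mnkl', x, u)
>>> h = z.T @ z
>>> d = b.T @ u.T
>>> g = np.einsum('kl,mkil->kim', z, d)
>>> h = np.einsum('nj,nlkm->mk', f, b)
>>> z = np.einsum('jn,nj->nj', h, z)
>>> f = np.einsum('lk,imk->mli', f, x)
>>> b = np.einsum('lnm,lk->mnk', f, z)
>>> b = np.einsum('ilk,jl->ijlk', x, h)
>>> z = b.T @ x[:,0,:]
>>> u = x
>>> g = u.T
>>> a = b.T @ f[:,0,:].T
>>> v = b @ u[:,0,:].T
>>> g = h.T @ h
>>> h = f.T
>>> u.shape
(31, 3, 37)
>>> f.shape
(3, 37, 31)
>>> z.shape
(37, 3, 5, 37)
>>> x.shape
(31, 3, 37)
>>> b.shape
(31, 5, 3, 37)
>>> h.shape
(31, 37, 3)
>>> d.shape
(5, 3, 31, 5)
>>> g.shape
(3, 3)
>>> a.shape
(37, 3, 5, 3)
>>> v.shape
(31, 5, 3, 31)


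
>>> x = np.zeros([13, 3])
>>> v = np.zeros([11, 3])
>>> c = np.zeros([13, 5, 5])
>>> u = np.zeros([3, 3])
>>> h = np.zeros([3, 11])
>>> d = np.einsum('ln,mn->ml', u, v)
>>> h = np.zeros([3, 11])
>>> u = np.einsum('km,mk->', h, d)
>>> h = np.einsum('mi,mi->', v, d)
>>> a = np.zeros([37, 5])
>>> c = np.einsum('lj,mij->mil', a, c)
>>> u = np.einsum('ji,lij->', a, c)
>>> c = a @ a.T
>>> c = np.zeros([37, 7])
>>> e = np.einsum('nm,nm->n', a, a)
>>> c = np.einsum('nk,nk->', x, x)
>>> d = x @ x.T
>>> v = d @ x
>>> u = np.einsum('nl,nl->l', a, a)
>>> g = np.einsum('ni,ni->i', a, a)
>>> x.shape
(13, 3)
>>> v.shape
(13, 3)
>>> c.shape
()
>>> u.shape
(5,)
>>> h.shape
()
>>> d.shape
(13, 13)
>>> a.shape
(37, 5)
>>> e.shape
(37,)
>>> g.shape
(5,)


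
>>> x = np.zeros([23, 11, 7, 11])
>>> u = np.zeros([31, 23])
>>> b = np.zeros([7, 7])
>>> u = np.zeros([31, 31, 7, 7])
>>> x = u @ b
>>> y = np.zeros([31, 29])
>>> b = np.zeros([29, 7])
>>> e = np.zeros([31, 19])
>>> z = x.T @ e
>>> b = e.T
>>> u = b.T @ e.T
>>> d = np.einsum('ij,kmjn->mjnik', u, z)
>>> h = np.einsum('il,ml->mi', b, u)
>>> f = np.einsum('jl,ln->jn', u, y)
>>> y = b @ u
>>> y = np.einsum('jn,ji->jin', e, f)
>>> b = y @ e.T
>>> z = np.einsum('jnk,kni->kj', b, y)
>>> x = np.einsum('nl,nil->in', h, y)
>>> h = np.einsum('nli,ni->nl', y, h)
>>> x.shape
(29, 31)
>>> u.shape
(31, 31)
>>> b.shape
(31, 29, 31)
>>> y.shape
(31, 29, 19)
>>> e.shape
(31, 19)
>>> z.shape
(31, 31)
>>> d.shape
(7, 31, 19, 31, 7)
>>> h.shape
(31, 29)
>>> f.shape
(31, 29)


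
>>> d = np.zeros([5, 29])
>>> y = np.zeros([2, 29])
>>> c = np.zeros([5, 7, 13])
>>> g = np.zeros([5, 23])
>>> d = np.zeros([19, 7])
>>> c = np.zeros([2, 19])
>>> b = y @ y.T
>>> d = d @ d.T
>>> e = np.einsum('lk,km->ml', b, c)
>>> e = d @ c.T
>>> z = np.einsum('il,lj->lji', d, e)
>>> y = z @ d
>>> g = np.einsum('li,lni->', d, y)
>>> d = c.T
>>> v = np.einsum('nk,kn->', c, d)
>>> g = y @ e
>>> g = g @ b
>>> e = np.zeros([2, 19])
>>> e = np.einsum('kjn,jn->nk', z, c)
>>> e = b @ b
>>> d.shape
(19, 2)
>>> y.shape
(19, 2, 19)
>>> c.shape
(2, 19)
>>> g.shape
(19, 2, 2)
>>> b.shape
(2, 2)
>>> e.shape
(2, 2)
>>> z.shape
(19, 2, 19)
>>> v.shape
()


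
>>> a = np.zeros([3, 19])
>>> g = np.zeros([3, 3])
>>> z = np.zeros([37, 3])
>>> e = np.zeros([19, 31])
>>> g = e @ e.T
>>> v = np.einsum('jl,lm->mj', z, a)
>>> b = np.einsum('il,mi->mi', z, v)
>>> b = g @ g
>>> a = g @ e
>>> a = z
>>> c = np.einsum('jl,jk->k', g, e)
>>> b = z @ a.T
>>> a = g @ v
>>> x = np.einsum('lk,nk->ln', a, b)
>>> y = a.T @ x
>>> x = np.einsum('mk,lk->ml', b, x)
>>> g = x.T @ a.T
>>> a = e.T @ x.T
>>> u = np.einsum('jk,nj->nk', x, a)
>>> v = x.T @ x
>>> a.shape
(31, 37)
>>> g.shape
(19, 19)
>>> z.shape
(37, 3)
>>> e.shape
(19, 31)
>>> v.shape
(19, 19)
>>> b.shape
(37, 37)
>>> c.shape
(31,)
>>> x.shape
(37, 19)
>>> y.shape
(37, 37)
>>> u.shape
(31, 19)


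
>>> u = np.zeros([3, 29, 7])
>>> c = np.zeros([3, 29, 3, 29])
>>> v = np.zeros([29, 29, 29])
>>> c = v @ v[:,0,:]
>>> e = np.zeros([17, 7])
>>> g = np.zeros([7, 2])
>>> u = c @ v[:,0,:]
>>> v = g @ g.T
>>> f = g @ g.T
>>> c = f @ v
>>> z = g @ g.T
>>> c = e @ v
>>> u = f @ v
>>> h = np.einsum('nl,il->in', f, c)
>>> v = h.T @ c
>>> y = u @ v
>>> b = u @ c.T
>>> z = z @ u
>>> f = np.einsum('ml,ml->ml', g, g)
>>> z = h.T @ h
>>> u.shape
(7, 7)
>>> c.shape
(17, 7)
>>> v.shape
(7, 7)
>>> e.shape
(17, 7)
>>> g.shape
(7, 2)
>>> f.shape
(7, 2)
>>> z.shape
(7, 7)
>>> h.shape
(17, 7)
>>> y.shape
(7, 7)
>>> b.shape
(7, 17)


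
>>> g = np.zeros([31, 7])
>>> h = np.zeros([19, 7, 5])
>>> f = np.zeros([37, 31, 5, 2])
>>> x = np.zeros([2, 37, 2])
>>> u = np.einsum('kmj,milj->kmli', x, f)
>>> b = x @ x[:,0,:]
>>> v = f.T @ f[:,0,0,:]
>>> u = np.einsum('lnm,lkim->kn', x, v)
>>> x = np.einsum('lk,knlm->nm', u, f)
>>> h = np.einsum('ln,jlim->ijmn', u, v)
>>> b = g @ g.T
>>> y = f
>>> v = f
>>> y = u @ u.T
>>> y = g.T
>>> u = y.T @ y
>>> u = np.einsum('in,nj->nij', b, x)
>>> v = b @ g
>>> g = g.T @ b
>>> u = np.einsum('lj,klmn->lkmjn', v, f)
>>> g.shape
(7, 31)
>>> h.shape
(31, 2, 2, 37)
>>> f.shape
(37, 31, 5, 2)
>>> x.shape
(31, 2)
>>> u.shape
(31, 37, 5, 7, 2)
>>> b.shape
(31, 31)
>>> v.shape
(31, 7)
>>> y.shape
(7, 31)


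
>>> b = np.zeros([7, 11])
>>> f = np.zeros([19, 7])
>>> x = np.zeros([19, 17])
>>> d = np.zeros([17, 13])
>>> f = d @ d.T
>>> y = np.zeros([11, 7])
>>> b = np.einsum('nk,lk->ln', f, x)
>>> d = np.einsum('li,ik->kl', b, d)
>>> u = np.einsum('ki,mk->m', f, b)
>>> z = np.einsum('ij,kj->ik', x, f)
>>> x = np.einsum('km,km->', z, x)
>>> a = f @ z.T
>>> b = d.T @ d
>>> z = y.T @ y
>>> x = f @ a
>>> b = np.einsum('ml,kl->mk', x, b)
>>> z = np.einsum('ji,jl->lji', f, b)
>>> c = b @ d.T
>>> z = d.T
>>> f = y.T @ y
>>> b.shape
(17, 19)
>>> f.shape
(7, 7)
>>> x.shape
(17, 19)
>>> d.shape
(13, 19)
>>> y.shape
(11, 7)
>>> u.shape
(19,)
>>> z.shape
(19, 13)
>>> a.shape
(17, 19)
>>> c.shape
(17, 13)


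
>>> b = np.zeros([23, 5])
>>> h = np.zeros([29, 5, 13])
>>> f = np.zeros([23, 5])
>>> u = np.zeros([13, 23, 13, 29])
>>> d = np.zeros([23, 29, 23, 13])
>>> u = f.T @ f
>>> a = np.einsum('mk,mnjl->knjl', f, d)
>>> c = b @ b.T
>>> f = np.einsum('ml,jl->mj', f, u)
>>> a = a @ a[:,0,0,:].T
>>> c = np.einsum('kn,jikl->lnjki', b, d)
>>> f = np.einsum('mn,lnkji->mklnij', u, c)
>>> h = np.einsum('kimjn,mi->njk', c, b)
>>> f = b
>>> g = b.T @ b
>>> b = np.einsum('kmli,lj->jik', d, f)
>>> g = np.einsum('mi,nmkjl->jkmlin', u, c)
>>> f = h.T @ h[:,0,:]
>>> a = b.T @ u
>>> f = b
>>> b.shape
(5, 13, 23)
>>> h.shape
(29, 23, 13)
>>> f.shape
(5, 13, 23)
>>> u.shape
(5, 5)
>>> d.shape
(23, 29, 23, 13)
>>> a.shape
(23, 13, 5)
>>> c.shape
(13, 5, 23, 23, 29)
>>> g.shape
(23, 23, 5, 29, 5, 13)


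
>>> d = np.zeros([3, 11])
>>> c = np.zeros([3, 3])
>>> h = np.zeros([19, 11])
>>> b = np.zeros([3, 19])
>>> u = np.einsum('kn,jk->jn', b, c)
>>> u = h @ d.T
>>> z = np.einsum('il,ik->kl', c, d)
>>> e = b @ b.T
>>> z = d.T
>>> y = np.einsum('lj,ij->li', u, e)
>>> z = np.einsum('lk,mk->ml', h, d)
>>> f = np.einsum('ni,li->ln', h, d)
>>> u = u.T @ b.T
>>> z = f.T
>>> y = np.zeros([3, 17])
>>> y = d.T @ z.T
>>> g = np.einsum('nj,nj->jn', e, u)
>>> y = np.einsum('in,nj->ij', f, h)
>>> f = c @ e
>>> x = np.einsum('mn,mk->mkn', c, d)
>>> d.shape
(3, 11)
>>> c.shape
(3, 3)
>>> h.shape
(19, 11)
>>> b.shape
(3, 19)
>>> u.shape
(3, 3)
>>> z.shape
(19, 3)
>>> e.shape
(3, 3)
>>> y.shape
(3, 11)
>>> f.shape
(3, 3)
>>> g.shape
(3, 3)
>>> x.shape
(3, 11, 3)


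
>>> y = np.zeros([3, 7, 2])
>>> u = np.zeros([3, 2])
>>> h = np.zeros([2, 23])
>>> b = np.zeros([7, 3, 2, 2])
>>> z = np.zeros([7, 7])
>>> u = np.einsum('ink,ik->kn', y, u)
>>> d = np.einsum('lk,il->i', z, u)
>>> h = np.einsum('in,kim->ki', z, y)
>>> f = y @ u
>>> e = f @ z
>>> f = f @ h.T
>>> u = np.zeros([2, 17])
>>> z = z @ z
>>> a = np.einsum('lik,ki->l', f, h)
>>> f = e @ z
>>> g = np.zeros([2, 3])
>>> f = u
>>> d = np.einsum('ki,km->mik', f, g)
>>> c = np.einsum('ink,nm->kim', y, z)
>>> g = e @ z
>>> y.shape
(3, 7, 2)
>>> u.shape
(2, 17)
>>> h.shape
(3, 7)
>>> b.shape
(7, 3, 2, 2)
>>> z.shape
(7, 7)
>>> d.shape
(3, 17, 2)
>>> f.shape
(2, 17)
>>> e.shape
(3, 7, 7)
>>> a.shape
(3,)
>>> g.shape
(3, 7, 7)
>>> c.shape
(2, 3, 7)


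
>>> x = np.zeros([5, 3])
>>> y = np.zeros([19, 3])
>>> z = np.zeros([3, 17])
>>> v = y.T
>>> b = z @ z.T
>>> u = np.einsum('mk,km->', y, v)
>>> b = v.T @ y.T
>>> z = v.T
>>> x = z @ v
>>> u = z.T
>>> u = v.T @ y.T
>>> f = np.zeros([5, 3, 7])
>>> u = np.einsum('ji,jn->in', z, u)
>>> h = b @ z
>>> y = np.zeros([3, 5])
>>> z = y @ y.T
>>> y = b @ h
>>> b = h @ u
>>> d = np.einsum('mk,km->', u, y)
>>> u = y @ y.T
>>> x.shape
(19, 19)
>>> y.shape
(19, 3)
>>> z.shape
(3, 3)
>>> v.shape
(3, 19)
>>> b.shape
(19, 19)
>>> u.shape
(19, 19)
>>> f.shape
(5, 3, 7)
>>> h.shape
(19, 3)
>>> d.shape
()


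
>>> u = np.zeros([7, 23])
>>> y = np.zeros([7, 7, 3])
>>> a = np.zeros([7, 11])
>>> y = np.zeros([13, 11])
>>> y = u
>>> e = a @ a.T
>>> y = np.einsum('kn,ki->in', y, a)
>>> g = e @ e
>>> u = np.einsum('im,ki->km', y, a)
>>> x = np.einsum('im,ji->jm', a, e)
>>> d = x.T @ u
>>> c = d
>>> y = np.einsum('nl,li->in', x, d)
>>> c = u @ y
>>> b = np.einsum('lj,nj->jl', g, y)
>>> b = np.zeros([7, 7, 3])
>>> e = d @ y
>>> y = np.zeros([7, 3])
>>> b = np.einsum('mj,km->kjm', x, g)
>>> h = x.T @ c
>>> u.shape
(7, 23)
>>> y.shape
(7, 3)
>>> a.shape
(7, 11)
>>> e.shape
(11, 7)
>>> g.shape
(7, 7)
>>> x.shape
(7, 11)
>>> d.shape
(11, 23)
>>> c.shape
(7, 7)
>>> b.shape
(7, 11, 7)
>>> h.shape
(11, 7)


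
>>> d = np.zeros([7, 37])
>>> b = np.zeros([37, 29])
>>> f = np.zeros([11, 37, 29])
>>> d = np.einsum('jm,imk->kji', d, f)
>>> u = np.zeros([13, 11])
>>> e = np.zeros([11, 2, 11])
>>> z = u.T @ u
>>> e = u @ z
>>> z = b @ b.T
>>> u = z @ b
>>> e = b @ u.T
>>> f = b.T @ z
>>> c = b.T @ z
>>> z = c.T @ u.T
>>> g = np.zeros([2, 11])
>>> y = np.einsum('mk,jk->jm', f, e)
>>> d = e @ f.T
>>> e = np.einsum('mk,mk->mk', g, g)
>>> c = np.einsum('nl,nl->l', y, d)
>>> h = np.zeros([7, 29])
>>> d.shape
(37, 29)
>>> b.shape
(37, 29)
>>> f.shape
(29, 37)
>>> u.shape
(37, 29)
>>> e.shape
(2, 11)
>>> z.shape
(37, 37)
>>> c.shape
(29,)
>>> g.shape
(2, 11)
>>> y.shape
(37, 29)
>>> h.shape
(7, 29)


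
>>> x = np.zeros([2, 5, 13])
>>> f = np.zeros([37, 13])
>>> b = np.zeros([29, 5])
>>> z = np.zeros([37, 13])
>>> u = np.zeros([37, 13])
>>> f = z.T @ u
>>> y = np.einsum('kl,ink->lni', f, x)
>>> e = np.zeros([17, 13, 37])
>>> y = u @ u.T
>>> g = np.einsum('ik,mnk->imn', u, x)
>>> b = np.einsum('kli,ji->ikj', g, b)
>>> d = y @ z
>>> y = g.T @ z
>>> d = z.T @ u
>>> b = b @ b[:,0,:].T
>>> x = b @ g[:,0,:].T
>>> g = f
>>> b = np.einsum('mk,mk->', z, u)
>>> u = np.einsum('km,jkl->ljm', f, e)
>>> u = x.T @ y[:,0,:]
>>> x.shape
(5, 37, 37)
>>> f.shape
(13, 13)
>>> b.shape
()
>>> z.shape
(37, 13)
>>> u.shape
(37, 37, 13)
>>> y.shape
(5, 2, 13)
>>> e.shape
(17, 13, 37)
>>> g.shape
(13, 13)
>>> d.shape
(13, 13)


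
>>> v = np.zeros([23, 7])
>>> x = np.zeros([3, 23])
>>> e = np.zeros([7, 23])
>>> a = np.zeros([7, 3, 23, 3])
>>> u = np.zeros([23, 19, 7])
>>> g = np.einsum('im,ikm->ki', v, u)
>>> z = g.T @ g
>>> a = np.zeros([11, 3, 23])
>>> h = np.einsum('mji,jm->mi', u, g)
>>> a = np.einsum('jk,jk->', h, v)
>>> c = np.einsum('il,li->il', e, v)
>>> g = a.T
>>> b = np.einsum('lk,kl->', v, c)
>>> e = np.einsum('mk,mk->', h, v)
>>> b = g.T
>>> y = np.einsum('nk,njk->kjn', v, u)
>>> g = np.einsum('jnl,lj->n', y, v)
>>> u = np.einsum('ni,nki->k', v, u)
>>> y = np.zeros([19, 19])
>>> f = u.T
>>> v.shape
(23, 7)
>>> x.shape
(3, 23)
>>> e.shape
()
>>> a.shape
()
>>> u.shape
(19,)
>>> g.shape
(19,)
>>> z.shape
(23, 23)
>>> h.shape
(23, 7)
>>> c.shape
(7, 23)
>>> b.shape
()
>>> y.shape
(19, 19)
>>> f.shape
(19,)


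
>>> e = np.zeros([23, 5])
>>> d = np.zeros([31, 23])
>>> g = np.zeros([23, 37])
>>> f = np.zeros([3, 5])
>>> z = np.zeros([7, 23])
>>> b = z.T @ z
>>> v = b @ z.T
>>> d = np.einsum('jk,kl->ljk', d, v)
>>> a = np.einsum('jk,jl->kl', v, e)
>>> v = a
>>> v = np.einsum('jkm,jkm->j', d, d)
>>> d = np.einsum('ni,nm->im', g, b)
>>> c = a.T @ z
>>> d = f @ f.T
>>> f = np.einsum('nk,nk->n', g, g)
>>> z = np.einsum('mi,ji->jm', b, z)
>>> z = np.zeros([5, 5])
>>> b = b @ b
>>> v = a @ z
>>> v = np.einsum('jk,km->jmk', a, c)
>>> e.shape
(23, 5)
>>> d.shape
(3, 3)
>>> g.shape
(23, 37)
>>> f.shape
(23,)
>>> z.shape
(5, 5)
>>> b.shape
(23, 23)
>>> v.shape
(7, 23, 5)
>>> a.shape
(7, 5)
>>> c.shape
(5, 23)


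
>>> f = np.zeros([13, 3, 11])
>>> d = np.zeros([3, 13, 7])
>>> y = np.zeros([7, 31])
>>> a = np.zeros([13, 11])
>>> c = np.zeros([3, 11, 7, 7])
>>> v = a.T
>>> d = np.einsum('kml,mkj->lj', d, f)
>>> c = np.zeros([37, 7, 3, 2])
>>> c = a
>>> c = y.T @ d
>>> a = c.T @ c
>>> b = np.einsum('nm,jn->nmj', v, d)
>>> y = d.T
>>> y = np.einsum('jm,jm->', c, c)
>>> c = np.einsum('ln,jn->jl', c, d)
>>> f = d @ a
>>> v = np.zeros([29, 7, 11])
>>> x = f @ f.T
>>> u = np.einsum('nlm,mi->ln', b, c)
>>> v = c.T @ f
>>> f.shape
(7, 11)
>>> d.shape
(7, 11)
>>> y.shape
()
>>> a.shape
(11, 11)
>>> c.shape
(7, 31)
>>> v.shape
(31, 11)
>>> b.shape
(11, 13, 7)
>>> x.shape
(7, 7)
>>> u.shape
(13, 11)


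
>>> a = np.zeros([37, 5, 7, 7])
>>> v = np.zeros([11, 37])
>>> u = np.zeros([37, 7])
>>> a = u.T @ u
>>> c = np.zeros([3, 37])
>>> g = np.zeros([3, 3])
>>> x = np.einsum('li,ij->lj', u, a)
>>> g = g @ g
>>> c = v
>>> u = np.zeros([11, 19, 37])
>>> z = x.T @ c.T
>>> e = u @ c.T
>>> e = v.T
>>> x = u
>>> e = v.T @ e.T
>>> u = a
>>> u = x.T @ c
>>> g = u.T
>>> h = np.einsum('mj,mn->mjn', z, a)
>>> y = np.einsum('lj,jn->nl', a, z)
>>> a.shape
(7, 7)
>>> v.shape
(11, 37)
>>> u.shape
(37, 19, 37)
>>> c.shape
(11, 37)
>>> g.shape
(37, 19, 37)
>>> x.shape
(11, 19, 37)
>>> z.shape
(7, 11)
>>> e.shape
(37, 37)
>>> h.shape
(7, 11, 7)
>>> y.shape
(11, 7)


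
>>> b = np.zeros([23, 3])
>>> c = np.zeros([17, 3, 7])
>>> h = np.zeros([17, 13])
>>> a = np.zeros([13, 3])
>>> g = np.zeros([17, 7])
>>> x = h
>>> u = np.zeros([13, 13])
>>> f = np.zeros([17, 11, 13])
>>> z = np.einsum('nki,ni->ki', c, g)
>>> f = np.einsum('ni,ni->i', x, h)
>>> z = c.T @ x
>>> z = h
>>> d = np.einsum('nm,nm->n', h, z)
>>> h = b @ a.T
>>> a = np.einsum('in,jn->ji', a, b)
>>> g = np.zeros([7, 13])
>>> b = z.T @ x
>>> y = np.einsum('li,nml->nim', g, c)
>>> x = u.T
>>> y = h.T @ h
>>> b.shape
(13, 13)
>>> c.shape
(17, 3, 7)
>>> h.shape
(23, 13)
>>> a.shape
(23, 13)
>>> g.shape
(7, 13)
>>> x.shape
(13, 13)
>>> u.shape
(13, 13)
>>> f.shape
(13,)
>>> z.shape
(17, 13)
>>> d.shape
(17,)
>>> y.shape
(13, 13)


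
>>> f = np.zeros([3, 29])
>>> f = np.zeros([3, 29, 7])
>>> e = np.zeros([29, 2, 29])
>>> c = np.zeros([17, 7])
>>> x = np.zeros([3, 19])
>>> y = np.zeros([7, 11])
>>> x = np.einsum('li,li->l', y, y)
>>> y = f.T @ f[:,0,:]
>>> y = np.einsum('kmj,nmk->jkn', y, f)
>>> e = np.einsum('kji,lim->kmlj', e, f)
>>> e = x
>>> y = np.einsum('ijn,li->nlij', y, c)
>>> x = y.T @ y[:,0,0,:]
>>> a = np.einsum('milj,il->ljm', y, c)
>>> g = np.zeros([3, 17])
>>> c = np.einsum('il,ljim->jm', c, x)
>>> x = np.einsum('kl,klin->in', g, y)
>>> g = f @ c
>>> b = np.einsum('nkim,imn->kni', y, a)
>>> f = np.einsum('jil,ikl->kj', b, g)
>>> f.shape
(29, 17)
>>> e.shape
(7,)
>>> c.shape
(7, 7)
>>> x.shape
(7, 7)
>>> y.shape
(3, 17, 7, 7)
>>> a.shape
(7, 7, 3)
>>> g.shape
(3, 29, 7)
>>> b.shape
(17, 3, 7)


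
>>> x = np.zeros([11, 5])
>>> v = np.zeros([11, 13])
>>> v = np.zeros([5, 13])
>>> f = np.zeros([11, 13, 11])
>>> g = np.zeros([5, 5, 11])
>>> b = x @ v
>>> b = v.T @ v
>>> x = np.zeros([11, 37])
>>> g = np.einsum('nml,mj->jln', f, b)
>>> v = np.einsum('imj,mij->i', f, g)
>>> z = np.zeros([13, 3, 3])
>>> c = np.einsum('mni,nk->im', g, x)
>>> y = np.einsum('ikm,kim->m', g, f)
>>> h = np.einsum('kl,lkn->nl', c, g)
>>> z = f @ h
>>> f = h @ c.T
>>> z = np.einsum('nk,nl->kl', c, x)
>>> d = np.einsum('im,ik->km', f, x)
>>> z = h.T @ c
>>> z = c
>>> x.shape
(11, 37)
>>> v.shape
(11,)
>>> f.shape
(11, 11)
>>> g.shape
(13, 11, 11)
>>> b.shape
(13, 13)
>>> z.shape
(11, 13)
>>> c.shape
(11, 13)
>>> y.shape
(11,)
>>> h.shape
(11, 13)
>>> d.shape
(37, 11)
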